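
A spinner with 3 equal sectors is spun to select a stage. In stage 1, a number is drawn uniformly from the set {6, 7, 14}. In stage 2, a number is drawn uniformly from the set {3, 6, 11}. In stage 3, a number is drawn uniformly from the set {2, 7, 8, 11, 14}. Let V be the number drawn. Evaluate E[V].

361/45

E[V | stage 1] = (6+7+14)/3 = 9.
E[V | stage 2] = (3+6+11)/3 = 20/3.
E[V | stage 3] = (2+7+8+11+14)/5 = 42/5.
E[V] = (1/3)·(9) + (1/3)·(20/3) + (1/3)·(42/5) = 361/45.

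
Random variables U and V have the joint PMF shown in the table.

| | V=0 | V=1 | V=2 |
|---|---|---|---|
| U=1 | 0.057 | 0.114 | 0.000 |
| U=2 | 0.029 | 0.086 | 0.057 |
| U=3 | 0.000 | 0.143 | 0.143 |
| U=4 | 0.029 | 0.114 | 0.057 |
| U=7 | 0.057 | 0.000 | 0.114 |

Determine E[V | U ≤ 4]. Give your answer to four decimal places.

P(U ≤ 4) = 0.829.
Summing V·P(U=x,V=y) over the conditioning event gives 0.971.
E[V | U ≤ 4] = (0.971) / (0.829) = 1.1713.

1.1713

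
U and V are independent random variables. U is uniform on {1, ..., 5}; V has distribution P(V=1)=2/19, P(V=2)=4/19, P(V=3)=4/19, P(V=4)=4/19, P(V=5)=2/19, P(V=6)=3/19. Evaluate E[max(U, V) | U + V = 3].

2

P(U + V = 3) = 6/95.
Summing max(U,V)·P(x,y) over outcomes with U + V = 3 gives 12/95.
E[max(U, V) | U + V = 3] = (12/95) / (6/95) = 2.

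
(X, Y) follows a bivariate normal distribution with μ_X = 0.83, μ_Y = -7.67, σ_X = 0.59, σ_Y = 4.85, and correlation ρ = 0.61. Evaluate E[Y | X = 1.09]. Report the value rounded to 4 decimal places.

-6.3663

E[Y | X=x] = μ_Y + ρ(σ_Y/σ_X)(x − μ_X) for jointly normal variables.
E[Y | X=1.09] = -7.67 + (0.61)·(4.85/0.59)·(1.09 − (0.83)) = -7.67 + (5.0144)·(0.26) = -6.3663.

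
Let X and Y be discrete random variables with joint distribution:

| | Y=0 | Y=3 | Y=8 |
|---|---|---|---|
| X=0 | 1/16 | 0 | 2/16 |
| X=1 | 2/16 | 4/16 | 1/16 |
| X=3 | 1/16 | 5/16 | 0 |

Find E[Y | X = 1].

P(X = 1) = 7/16.
Σ Y·P over the event = 0·(2/16) + 3·(4/16) + 8·(1/16) = 5/4.
E[Y | X = 1] = (5/4) / (7/16) = 20/7.

20/7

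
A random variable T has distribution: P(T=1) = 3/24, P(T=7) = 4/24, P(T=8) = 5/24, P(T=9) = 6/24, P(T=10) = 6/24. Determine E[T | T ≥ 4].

P(T ≥ 4) = 7/8.
Σ over the event: 7·1/6 + 8·5/24 + 9·1/4 + 10·1/4 = 91/12.
E[T | T ≥ 4] = (91/12) / (7/8) = 26/3.

26/3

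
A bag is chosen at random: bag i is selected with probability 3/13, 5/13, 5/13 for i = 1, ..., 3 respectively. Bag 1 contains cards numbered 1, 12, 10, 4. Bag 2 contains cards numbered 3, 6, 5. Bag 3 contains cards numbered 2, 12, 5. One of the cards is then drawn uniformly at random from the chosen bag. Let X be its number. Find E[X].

E[X | bag 1] = (1+12+10+4)/4 = 27/4.
E[X | bag 2] = (3+6+5)/3 = 14/3.
E[X | bag 3] = (2+12+5)/3 = 19/3.
E[X] = (3/13)·(27/4) + (5/13)·(14/3) + (5/13)·(19/3) = 301/52.

301/52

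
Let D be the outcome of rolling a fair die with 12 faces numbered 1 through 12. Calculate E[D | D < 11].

11/2

Given D < 11, D is equally likely to be any of {1, 2, 3, 4, 5, 6, 7, 8, 9, 10}.
E[D | D < 11] = (1 + 2 + 3 + 4 + 5 + 6 + 7 + 8 + 9 + 10) / 10 = 11/2.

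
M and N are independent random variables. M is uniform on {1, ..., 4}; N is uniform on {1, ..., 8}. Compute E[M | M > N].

10/3

P(M > N) = 3/16.
Summing M·P(x,y) over outcomes with M > N gives 5/8.
E[M | M > N] = (5/8) / (3/16) = 10/3.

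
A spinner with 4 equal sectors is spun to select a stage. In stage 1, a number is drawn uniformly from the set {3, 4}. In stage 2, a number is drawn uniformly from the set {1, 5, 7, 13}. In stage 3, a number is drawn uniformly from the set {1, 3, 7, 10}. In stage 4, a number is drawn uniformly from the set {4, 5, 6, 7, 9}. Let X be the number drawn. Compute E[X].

429/80

E[X | stage 1] = (3+4)/2 = 7/2.
E[X | stage 2] = (1+5+7+13)/4 = 13/2.
E[X | stage 3] = (1+3+7+10)/4 = 21/4.
E[X | stage 4] = (4+5+6+7+9)/5 = 31/5.
By the law of total expectation,
E[X] = (1/4)·(7/2) + (1/4)·(13/2) + (1/4)·(21/4) + (1/4)·(31/5) = 429/80.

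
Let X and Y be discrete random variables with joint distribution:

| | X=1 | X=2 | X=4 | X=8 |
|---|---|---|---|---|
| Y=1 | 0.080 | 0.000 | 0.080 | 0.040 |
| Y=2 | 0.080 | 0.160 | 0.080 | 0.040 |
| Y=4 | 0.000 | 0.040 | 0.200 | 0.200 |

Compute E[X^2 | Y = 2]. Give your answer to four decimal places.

12.6667

P(Y = 2) = 0.360.
Summing X^2·P(X=x,Y=y) over the conditioning event gives 4.560.
E[X^2 | Y = 2] = (4.560) / (0.360) = 12.6667.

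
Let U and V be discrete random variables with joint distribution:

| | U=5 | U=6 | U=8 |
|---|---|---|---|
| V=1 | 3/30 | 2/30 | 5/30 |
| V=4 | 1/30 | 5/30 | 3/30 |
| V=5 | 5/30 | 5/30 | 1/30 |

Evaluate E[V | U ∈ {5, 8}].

P(U ∈ {5, 8}) = 3/5.
Σ V·P over the event = 1·(3/30) + 4·(1/30) + 5·(5/30) + 1·(5/30) + 4·(3/30) + 5·(1/30) = 9/5.
E[V | U ∈ {5, 8}] = (9/5) / (3/5) = 3.

3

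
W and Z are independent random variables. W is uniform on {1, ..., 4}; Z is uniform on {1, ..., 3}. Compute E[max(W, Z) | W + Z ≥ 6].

11/3

Outcomes with W + Z ≥ 6: (3,3), (4,2), (4,3), each with probability 1/12.
E[max(W, Z) | W + Z ≥ 6] = (3 + 4 + 4) / 3 = 11/3.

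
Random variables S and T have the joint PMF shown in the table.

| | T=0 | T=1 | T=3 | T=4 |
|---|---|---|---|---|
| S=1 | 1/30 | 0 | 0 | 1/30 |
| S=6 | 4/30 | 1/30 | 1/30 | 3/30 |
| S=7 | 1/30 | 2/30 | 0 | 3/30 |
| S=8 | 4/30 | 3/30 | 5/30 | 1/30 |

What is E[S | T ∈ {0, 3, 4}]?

79/12

P(T ∈ {0, 3, 4}) = 4/5.
Summing S·P(S=x,T=y) over the conditioning event gives 79/15.
E[S | T ∈ {0, 3, 4}] = (79/15) / (4/5) = 79/12.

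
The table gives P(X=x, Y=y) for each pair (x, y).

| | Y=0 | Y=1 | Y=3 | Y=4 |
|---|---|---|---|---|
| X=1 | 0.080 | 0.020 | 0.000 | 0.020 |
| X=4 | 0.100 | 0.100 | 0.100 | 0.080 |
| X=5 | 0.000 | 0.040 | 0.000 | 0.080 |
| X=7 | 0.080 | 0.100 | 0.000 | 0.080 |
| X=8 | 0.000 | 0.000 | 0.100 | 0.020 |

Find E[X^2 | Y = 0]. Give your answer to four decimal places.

P(Y = 0) = 0.260.
Σ X^2·P over the event = 1·(0.080) + 16·(0.100) + 49·(0.080) = 5.600.
E[X^2 | Y = 0] = (5.600) / (0.260) = 21.5385.

21.5385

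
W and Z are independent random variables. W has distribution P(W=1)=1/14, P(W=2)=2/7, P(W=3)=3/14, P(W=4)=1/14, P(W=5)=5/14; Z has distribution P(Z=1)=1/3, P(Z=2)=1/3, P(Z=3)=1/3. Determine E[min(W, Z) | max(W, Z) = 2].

13/9

P(max(W, Z) = 2) = 3/14.
Summing min(W,Z)·P(x,y) over outcomes with max(W, Z) = 2 gives 13/42.
E[min(W, Z) | max(W, Z) = 2] = (13/42) / (3/14) = 13/9.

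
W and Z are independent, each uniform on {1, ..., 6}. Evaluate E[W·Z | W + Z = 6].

Outcomes with W + Z = 6: (1,5), (2,4), (3,3), (4,2), (5,1), each with probability 1/36.
E[W·Z | W + Z = 6] = (5 + 8 + 9 + 8 + 5) / 5 = 7.

7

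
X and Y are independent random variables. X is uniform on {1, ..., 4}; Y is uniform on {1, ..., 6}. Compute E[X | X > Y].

Outcomes with X > Y: (2,1), (3,1), (3,2), (4,1), (4,2), (4,3), each with probability 1/24.
E[X | X > Y] = (2 + 3 + 3 + 4 + 4 + 4) / 6 = 10/3.

10/3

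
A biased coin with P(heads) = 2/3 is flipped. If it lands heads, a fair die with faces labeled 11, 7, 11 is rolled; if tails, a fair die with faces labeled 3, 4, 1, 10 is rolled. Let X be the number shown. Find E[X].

E[X | heads] = (11+7+11)/3 = 29/3.
E[X | tails] = (3+4+1+10)/4 = 9/2.
E[X] = (2/3)·(29/3) + (1/3)·(9/2) = 143/18.

143/18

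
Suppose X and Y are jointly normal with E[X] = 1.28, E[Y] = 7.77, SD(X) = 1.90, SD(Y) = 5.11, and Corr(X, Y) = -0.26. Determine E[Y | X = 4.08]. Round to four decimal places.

5.8121

E[Y | X=x] = μ_Y + ρ(σ_Y/σ_X)(x − μ_X) for jointly normal variables.
E[Y | X=4.08] = 7.77 + (-0.26)·(5.11/1.90)·(4.08 − (1.28)) = 7.77 + (-0.69926)·(2.8) = 5.8121.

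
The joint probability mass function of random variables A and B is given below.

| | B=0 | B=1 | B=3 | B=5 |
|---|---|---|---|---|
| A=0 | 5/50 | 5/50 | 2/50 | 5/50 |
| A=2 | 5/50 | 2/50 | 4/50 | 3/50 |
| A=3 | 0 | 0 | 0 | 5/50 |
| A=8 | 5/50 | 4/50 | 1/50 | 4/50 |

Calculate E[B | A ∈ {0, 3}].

P(A ∈ {0, 3}) = 11/25.
Σ B·P over the event = 0·(5/50) + 1·(5/50) + 3·(2/50) + 5·(5/50) + 5·(5/50) = 61/50.
E[B | A ∈ {0, 3}] = (61/50) / (11/25) = 61/22.

61/22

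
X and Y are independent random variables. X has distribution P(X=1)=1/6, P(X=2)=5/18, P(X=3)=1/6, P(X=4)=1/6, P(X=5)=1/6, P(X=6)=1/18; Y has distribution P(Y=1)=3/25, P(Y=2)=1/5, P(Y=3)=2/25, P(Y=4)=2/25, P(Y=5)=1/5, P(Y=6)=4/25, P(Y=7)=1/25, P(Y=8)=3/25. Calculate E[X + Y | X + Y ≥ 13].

172/13

P(X + Y ≥ 13) = 13/450.
Summing (X+Y)·P(x,y) over outcomes with X + Y ≥ 13 gives 86/225.
E[X + Y | X + Y ≥ 13] = (86/225) / (13/450) = 172/13.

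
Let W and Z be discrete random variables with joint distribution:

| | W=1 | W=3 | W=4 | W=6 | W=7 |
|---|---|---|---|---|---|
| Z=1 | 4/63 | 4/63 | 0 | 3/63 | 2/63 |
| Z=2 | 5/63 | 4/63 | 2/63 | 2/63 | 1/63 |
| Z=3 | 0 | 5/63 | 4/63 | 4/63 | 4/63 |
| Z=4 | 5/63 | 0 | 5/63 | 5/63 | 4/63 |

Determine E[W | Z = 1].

P(Z = 1) = 13/63.
Summing W·P(W=x,Z=y) over the conditioning event gives 16/21.
E[W | Z = 1] = (16/21) / (13/63) = 48/13.

48/13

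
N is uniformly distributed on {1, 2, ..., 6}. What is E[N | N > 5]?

6

Given N > 5, N is equally likely to be any of {6}.
E[N | N > 5] = (6) / 1 = 6.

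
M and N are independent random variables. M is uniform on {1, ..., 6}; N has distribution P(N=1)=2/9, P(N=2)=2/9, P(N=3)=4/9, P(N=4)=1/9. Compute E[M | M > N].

P(M > N) = 16/27.
Summing M·P(x,y) over outcomes with M > N gives 49/18.
E[M | M > N] = (49/18) / (16/27) = 147/32.

147/32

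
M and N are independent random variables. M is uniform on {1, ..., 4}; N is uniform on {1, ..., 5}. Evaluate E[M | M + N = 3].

Outcomes with M + N = 3: (1,2), (2,1), each with probability 1/20.
E[M | M + N = 3] = (1 + 2) / 2 = 3/2.

3/2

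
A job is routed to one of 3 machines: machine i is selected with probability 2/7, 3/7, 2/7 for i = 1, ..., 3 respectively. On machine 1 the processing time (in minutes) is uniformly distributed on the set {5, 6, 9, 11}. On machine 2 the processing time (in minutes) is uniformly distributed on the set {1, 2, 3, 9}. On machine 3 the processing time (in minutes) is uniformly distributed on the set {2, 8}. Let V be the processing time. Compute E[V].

21/4

E[V | machine 1] = (5+6+9+11)/4 = 31/4.
E[V | machine 2] = (1+2+3+9)/4 = 15/4.
E[V | machine 3] = (2+8)/2 = 5.
E[V] = (2/7)·(31/4) + (3/7)·(15/4) + (2/7)·(5) = 21/4.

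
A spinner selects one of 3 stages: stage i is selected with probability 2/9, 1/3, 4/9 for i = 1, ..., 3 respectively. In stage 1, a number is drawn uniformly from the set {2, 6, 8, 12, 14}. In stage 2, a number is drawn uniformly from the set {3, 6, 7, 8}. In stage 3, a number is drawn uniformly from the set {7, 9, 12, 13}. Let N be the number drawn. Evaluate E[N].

E[N | stage 1] = (2+6+8+12+14)/5 = 42/5.
E[N | stage 2] = (3+6+7+8)/4 = 6.
E[N | stage 3] = (7+9+12+13)/4 = 41/4.
E[N] = (2/9)·(42/5) + (1/3)·(6) + (4/9)·(41/4) = 379/45.

379/45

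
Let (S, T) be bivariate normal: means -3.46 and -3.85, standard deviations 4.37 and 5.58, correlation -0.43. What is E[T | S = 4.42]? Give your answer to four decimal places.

E[T | S=x] = μ_T + ρ(σ_T/σ_S)(x − μ_S) for jointly normal variables.
E[T | S=4.42] = -3.85 + (-0.43)·(5.58/4.37)·(4.42 − (-3.46)) = -3.85 + (-0.54906)·(7.88) = -8.1766.

-8.1766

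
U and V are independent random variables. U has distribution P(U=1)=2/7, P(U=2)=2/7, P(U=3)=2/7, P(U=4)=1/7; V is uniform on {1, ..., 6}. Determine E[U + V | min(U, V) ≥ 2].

34/5

P(min(U, V) ≥ 2) = 25/42.
Summing (U+V)·P(x,y) over outcomes with min(U, V) ≥ 2 gives 85/21.
E[U + V | min(U, V) ≥ 2] = (85/21) / (25/42) = 34/5.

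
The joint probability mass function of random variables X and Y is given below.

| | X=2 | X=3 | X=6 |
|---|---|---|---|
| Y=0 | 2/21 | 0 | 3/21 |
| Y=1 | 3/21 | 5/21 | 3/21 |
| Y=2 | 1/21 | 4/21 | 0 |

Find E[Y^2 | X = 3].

P(X = 3) = 3/7.
Σ Y^2·P over the event = 1·(5/21) + 4·(4/21) = 1.
E[Y^2 | X = 3] = (1) / (3/7) = 7/3.

7/3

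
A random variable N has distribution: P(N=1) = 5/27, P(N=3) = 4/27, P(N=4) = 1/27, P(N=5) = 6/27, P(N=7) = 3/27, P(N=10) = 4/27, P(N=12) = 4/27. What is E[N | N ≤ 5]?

P(N ≤ 5) = 16/27.
Σ over the event: 1·5/27 + 3·4/27 + 4·1/27 + 5·2/9 = 17/9.
E[N | N ≤ 5] = (17/9) / (16/27) = 51/16.

51/16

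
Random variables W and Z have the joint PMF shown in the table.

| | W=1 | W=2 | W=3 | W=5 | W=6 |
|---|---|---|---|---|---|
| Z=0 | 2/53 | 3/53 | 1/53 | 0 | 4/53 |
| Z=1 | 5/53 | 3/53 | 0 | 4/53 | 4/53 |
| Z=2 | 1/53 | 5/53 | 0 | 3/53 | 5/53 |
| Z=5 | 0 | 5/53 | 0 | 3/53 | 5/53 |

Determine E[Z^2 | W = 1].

P(W = 1) = 8/53.
Σ Z^2·P over the event = 0·(2/53) + 1·(5/53) + 4·(1/53) = 9/53.
E[Z^2 | W = 1] = (9/53) / (8/53) = 9/8.

9/8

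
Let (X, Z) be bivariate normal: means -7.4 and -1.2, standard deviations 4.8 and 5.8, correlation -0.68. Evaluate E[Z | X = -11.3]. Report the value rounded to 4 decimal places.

2.0045

For a bivariate normal, E[Z | X=x] = μ_Z + ρ·(σ_Z/σ_X)·(x − μ_X).
E[Z | X=-11.3] = -1.2 + (-0.68)·(5.8/4.8)·(-11.3 − (-7.4)) = -1.2 + (-0.82167)·(-3.9) = 2.0045.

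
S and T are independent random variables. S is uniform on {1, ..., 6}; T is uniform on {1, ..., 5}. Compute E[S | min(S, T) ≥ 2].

4

P(min(S, T) ≥ 2) = 2/3.
Summing S·P(x,y) over outcomes with min(S, T) ≥ 2 gives 8/3.
E[S | min(S, T) ≥ 2] = (8/3) / (2/3) = 4.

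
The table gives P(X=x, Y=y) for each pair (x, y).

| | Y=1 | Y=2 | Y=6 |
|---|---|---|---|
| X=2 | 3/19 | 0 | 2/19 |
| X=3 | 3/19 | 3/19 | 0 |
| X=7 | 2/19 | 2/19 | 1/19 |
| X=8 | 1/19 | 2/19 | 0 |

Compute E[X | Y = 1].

P(Y = 1) = 9/19.
Σ X·P over the event = 2·(3/19) + 3·(3/19) + 7·(2/19) + 8·(1/19) = 37/19.
E[X | Y = 1] = (37/19) / (9/19) = 37/9.

37/9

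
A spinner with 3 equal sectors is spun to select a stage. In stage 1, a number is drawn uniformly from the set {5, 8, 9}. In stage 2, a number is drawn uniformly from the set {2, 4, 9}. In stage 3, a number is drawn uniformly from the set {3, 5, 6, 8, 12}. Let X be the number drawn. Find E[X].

E[X | stage 1] = (5+8+9)/3 = 22/3.
E[X | stage 2] = (2+4+9)/3 = 5.
E[X | stage 3] = (3+5+6+8+12)/5 = 34/5.
By the law of total expectation,
E[X] = (1/3)·(22/3) + (1/3)·(5) + (1/3)·(34/5) = 287/45.

287/45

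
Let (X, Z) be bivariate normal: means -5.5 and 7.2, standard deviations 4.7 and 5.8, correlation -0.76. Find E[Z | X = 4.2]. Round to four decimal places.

-1.8974

The regression of Z on X has slope ρ·σ_Z/σ_X and passes through (μ_X, μ_Z).
E[Z | X=4.2] = 7.2 + (-0.76)·(5.8/4.7)·(4.2 − (-5.5)) = 7.2 + (-0.937872)·(9.7) = -1.8974.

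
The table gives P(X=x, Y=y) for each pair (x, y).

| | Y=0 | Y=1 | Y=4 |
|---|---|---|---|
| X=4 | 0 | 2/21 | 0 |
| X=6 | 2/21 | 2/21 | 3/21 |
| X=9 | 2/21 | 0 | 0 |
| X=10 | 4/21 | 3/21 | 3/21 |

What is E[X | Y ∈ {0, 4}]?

P(Y ∈ {0, 4}) = 2/3.
Σ X·P over the event = 6·(2/21) + 6·(3/21) + 9·(2/21) + 10·(4/21) + 10·(3/21) = 118/21.
E[X | Y ∈ {0, 4}] = (118/21) / (2/3) = 59/7.

59/7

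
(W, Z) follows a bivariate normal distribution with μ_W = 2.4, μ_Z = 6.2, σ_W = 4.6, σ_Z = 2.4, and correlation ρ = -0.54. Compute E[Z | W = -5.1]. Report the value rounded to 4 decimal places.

8.3130

The regression of Z on W has slope ρ·σ_Z/σ_W and passes through (μ_W, μ_Z).
E[Z | W=-5.1] = 6.2 + (-0.54)·(2.4/4.6)·(-5.1 − (2.4)) = 6.2 + (-0.281739)·(-7.5) = 8.3130.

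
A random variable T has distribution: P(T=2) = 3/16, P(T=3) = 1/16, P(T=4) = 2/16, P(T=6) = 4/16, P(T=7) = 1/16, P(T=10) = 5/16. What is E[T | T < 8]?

48/11

P(T < 8) = 11/16.
Σ over the event: 2·3/16 + 3·1/16 + 4·1/8 + 6·1/4 + 7·1/16 = 3.
E[T | T < 8] = (3) / (11/16) = 48/11.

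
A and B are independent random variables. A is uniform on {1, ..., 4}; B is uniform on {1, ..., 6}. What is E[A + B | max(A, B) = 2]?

P(max(A, B) = 2) = 1/8.
Summing (A+B)·P(x,y) over outcomes with max(A, B) = 2 gives 5/12.
E[A + B | max(A, B) = 2] = (5/12) / (1/8) = 10/3.

10/3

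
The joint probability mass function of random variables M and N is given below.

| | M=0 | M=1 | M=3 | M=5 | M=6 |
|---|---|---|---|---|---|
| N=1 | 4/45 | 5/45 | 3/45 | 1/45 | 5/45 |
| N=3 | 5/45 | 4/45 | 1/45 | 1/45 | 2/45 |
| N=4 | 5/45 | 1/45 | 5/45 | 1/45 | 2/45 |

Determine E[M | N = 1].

P(N = 1) = 2/5.
Summing M·P(M=x,N=y) over the conditioning event gives 49/45.
E[M | N = 1] = (49/45) / (2/5) = 49/18.

49/18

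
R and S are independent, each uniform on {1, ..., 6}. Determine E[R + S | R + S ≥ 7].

26/3

P(R + S ≥ 7) = 7/12.
Summing (R+S)·P(x,y) over outcomes with R + S ≥ 7 gives 91/18.
E[R + S | R + S ≥ 7] = (91/18) / (7/12) = 26/3.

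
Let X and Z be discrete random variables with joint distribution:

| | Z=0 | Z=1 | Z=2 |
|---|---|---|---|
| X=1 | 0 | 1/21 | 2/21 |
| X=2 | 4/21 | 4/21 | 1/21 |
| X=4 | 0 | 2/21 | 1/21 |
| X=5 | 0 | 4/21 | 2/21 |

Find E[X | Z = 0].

P(Z = 0) = 4/21.
Σ X·P over the event = 2·(4/21) = 8/21.
E[X | Z = 0] = (8/21) / (4/21) = 2.

2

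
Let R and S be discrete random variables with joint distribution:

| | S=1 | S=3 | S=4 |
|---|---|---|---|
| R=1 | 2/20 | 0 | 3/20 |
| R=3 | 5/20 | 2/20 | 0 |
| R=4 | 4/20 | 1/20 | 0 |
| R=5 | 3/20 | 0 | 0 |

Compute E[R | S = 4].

P(S = 4) = 3/20.
Σ R·P over the event = 1·(3/20) = 3/20.
E[R | S = 4] = (3/20) / (3/20) = 1.

1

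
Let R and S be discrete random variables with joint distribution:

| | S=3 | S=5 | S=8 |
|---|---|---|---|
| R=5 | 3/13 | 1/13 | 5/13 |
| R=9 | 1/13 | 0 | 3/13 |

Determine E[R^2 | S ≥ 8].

P(S ≥ 8) = 8/13.
Σ R^2·P over the event = 25·(5/13) + 81·(3/13) = 368/13.
E[R^2 | S ≥ 8] = (368/13) / (8/13) = 46.

46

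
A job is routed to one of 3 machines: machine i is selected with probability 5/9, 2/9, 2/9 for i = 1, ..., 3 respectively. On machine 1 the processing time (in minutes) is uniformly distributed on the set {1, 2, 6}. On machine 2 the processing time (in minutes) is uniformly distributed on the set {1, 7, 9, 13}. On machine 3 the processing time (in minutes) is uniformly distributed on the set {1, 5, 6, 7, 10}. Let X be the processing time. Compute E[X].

208/45

E[X | machine 1] = (1+2+6)/3 = 3.
E[X | machine 2] = (1+7+9+13)/4 = 15/2.
E[X | machine 3] = (1+5+6+7+10)/5 = 29/5.
E[X] = (5/9)·(3) + (2/9)·(15/2) + (2/9)·(29/5) = 208/45.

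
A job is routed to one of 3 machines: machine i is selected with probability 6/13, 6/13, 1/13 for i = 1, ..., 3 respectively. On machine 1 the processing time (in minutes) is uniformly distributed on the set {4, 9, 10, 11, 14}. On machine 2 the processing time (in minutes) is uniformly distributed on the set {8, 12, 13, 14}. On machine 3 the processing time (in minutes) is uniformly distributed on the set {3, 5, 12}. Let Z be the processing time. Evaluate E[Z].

E[Z | machine 1] = (4+9+10+11+14)/5 = 48/5.
E[Z | machine 2] = (8+12+13+14)/4 = 47/4.
E[Z | machine 3] = (3+5+12)/3 = 20/3.
By the law of total expectation,
E[Z] = (6/13)·(48/5) + (6/13)·(47/4) + (1/13)·(20/3) = 311/30.

311/30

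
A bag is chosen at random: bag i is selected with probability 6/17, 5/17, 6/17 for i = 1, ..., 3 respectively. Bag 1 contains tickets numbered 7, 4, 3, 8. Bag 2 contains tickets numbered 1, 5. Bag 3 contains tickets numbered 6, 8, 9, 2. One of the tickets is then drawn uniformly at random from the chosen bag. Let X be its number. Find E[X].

171/34

E[X | bag 1] = (7+4+3+8)/4 = 11/2.
E[X | bag 2] = (1+5)/2 = 3.
E[X | bag 3] = (6+8+9+2)/4 = 25/4.
By the law of total expectation,
E[X] = (6/17)·(11/2) + (5/17)·(3) + (6/17)·(25/4) = 171/34.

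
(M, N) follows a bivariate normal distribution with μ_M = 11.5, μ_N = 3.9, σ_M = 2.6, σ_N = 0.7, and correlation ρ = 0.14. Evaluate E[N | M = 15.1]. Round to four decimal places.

For a bivariate normal, E[N | M=x] = μ_N + ρ·(σ_N/σ_M)·(x − μ_M).
E[N | M=15.1] = 3.9 + (0.14)·(0.7/2.6)·(15.1 − (11.5)) = 3.9 + (0.037692)·(3.6) = 4.0357.

4.0357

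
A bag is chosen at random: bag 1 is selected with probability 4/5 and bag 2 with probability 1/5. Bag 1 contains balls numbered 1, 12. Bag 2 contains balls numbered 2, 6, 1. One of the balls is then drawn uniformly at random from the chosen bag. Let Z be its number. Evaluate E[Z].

29/5

E[Z | bag 1] = (1+12)/2 = 13/2.
E[Z | bag 2] = (2+6+1)/3 = 3.
By the law of total expectation,
E[Z] = (4/5)·(13/2) + (1/5)·(3) = 29/5.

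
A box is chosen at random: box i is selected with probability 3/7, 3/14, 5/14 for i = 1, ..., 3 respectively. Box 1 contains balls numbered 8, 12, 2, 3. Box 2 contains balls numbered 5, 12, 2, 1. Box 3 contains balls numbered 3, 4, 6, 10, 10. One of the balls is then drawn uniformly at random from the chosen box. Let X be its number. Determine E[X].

171/28

E[X | box 1] = (8+12+2+3)/4 = 25/4.
E[X | box 2] = (5+12+2+1)/4 = 5.
E[X | box 3] = (3+4+6+10+10)/5 = 33/5.
By the law of total expectation,
E[X] = (3/7)·(25/4) + (3/14)·(5) + (5/14)·(33/5) = 171/28.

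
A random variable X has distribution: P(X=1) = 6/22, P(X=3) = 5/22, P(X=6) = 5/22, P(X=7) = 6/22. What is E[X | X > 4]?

72/11

P(X > 4) = 1/2.
Σ over the event: 6·5/22 + 7·3/11 = 36/11.
E[X | X > 4] = (36/11) / (1/2) = 72/11.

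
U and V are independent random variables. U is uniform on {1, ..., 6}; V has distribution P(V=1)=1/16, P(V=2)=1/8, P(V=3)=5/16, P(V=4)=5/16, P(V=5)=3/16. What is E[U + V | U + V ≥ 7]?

42/5

P(U + V ≥ 7) = 55/96.
Summing (U+V)·P(x,y) over outcomes with U + V ≥ 7 gives 77/16.
E[U + V | U + V ≥ 7] = (77/16) / (55/96) = 42/5.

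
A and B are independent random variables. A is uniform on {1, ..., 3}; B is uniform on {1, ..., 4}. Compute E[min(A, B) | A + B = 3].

1

Outcomes with A + B = 3: (1,2), (2,1), each with probability 1/12.
E[min(A, B) | A + B = 3] = (1 + 1) / 2 = 1.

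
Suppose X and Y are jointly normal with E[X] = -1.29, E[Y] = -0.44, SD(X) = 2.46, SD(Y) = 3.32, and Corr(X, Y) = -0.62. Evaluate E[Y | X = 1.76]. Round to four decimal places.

For a bivariate normal, E[Y | X=x] = μ_Y + ρ·(σ_Y/σ_X)·(x − μ_X).
E[Y | X=1.76] = -0.44 + (-0.62)·(3.32/2.46)·(1.76 − (-1.29)) = -0.44 + (-0.83675)·(3.05) = -2.9921.

-2.9921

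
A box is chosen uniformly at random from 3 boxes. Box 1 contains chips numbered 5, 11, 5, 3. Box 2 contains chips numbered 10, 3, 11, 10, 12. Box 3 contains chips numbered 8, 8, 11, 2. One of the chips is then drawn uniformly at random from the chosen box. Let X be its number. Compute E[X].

449/60

E[X | box 1] = (5+11+5+3)/4 = 6.
E[X | box 2] = (10+3+11+10+12)/5 = 46/5.
E[X | box 3] = (8+8+11+2)/4 = 29/4.
E[X] = (1/3)·(6) + (1/3)·(46/5) + (1/3)·(29/4) = 449/60.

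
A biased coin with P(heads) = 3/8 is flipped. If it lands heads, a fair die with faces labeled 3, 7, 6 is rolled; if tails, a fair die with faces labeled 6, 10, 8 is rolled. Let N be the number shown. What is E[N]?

7

E[N | heads] = (3+7+6)/3 = 16/3.
E[N | tails] = (6+10+8)/3 = 8.
By the law of total expectation,
E[N] = (3/8)·(16/3) + (5/8)·(8) = 7.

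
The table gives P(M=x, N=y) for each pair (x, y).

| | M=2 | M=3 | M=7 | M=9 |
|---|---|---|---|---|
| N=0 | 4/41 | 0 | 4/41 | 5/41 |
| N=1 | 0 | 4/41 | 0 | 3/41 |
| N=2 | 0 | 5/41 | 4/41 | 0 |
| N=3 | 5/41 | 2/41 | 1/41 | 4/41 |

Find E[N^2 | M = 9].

13/4

P(M = 9) = 12/41.
Σ N^2·P over the event = 0·(5/41) + 1·(3/41) + 9·(4/41) = 39/41.
E[N^2 | M = 9] = (39/41) / (12/41) = 13/4.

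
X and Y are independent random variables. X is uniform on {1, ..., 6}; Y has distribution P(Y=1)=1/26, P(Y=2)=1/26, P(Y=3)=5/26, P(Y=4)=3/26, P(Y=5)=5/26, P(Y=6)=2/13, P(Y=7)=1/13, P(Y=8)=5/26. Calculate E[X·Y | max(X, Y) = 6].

278/13

P(max(X, Y) = 6) = 1/4.
Summing XY·P(x,y) over outcomes with max(X, Y) = 6 gives 139/26.
E[X·Y | max(X, Y) = 6] = (139/26) / (1/4) = 278/13.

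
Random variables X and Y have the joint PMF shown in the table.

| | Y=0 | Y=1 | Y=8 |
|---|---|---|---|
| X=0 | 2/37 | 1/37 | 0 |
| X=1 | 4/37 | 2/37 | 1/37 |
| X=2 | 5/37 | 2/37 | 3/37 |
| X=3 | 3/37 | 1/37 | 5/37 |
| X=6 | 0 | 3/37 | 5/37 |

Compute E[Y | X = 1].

P(X = 1) = 7/37.
Σ Y·P over the event = 0·(4/37) + 1·(2/37) + 8·(1/37) = 10/37.
E[Y | X = 1] = (10/37) / (7/37) = 10/7.

10/7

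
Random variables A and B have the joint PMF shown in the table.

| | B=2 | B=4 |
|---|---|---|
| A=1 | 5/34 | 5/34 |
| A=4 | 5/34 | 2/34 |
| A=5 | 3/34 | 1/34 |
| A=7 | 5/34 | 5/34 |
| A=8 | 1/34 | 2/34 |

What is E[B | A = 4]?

18/7

P(A = 4) = 7/34.
Σ B·P over the event = 2·(5/34) + 4·(2/34) = 9/17.
E[B | A = 4] = (9/17) / (7/34) = 18/7.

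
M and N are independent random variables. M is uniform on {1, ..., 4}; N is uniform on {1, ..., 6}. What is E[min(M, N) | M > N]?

P(M > N) = 1/4.
Summing min(M,N)·P(x,y) over outcomes with M > N gives 5/12.
E[min(M, N) | M > N] = (5/12) / (1/4) = 5/3.

5/3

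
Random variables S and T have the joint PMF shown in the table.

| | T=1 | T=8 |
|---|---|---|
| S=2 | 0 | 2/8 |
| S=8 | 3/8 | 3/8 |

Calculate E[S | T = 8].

28/5

P(T = 8) = 5/8.
Σ S·P over the event = 2·(2/8) + 8·(3/8) = 7/2.
E[S | T = 8] = (7/2) / (5/8) = 28/5.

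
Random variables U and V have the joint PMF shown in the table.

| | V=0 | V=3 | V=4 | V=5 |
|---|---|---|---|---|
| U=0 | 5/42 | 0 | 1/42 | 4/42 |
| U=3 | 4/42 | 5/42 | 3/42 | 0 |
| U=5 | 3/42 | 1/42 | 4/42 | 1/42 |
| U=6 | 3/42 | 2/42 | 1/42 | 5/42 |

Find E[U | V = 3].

P(V = 3) = 4/21.
Σ U·P over the event = 3·(5/42) + 5·(1/42) + 6·(2/42) = 16/21.
E[U | V = 3] = (16/21) / (4/21) = 4.

4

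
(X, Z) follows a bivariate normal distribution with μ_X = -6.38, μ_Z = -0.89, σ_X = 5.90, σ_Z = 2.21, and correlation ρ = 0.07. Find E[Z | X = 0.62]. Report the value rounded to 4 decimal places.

-0.7065

E[Z | X=x] = μ_Z + ρ(σ_Z/σ_X)(x − μ_X) for jointly normal variables.
E[Z | X=0.62] = -0.89 + (0.07)·(2.21/5.90)·(0.62 − (-6.38)) = -0.89 + (0.02622)·(7) = -0.7065.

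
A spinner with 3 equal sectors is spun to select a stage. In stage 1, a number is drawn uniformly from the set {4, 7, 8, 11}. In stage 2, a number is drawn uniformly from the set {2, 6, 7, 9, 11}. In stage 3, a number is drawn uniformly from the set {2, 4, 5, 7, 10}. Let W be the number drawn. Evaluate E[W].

67/10

E[W | stage 1] = (4+7+8+11)/4 = 15/2.
E[W | stage 2] = (2+6+7+9+11)/5 = 7.
E[W | stage 3] = (2+4+5+7+10)/5 = 28/5.
E[W] = (1/3)·(15/2) + (1/3)·(7) + (1/3)·(28/5) = 67/10.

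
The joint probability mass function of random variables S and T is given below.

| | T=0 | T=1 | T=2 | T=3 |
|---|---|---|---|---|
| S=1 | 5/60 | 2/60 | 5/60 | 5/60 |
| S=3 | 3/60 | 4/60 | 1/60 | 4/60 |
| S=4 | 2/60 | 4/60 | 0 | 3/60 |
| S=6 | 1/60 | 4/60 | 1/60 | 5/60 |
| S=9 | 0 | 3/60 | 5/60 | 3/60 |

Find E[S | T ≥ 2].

145/32

P(T ≥ 2) = 8/15.
Summing S·P(S=x,T=y) over the conditioning event gives 29/12.
E[S | T ≥ 2] = (29/12) / (8/15) = 145/32.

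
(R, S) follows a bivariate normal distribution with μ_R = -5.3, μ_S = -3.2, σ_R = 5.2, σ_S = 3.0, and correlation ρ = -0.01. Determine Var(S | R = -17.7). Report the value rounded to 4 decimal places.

Var(S | R=x) = (1 − ρ²)·σ_S².
Var(S | R=-17.7) = (3.0)²·(1 − (-0.01)²) = 9·0.9999 = 8.9991.

8.9991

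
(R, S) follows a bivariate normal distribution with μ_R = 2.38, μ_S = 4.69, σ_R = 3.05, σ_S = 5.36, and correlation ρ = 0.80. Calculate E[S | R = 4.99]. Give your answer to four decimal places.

The regression of S on R has slope ρ·σ_S/σ_R and passes through (μ_R, μ_S).
E[S | R=4.99] = 4.69 + (0.80)·(5.36/3.05)·(4.99 − (2.38)) = 4.69 + (1.4059)·(2.61) = 8.3594.

8.3594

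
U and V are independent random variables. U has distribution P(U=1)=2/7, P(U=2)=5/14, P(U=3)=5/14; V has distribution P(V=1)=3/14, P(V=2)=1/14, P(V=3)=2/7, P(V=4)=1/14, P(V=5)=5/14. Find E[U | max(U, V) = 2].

11/6

P(max(U, V) = 2) = 6/49.
Summing U·P(x,y) over outcomes with max(U, V) = 2 gives 11/49.
E[U | max(U, V) = 2] = (11/49) / (6/49) = 11/6.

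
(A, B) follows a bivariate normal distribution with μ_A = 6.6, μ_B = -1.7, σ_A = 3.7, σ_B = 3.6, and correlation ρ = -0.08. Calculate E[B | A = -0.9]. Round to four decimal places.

E[B | A=x] = μ_B + ρ(σ_B/σ_A)(x − μ_A) for jointly normal variables.
E[B | A=-0.9] = -1.7 + (-0.08)·(3.6/3.7)·(-0.9 − (6.6)) = -1.7 + (-0.077838)·(-7.5) = -1.1162.

-1.1162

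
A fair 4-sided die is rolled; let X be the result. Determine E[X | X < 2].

1

Given X < 2, X is equally likely to be any of {1}.
E[X | X < 2] = (1) / 1 = 1.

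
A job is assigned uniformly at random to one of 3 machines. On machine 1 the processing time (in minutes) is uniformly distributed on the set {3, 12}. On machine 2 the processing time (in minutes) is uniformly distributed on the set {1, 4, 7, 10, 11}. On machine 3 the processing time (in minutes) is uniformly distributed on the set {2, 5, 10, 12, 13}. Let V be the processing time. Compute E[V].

E[V | machine 1] = (3+12)/2 = 15/2.
E[V | machine 2] = (1+4+7+10+11)/5 = 33/5.
E[V | machine 3] = (2+5+10+12+13)/5 = 42/5.
E[V] = (1/3)·(15/2) + (1/3)·(33/5) + (1/3)·(42/5) = 15/2.

15/2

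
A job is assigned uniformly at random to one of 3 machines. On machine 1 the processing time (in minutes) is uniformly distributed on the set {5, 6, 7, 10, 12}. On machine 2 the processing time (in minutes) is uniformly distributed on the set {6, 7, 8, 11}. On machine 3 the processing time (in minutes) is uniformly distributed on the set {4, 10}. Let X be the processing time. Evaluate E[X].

23/3

E[X | machine 1] = (5+6+7+10+12)/5 = 8.
E[X | machine 2] = (6+7+8+11)/4 = 8.
E[X | machine 3] = (4+10)/2 = 7.
E[X] = (1/3)·(8) + (1/3)·(8) + (1/3)·(7) = 23/3.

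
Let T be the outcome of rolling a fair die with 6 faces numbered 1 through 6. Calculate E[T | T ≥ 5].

Given T ≥ 5, T is equally likely to be any of {5, 6}.
E[T | T ≥ 5] = (5 + 6) / 2 = 11/2.

11/2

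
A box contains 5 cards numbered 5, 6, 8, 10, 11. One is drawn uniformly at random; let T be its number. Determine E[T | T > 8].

P(T > 8) = 2/5.
Σ over the event: 10·1/5 + 11·1/5 = 21/5.
E[T | T > 8] = (21/5) / (2/5) = 21/2.

21/2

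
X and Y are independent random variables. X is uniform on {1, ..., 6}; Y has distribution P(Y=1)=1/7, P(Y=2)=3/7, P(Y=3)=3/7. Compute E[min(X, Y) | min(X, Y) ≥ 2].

P(min(X, Y) ≥ 2) = 5/7.
Summing min(X,Y)·P(x,y) over outcomes with min(X, Y) ≥ 2 gives 12/7.
E[min(X, Y) | min(X, Y) ≥ 2] = (12/7) / (5/7) = 12/5.

12/5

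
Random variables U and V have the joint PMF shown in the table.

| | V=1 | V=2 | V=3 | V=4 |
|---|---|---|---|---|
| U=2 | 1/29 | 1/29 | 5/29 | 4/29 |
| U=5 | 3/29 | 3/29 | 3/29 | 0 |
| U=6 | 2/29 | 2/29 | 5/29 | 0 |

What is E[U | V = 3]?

55/13

P(V = 3) = 13/29.
Σ U·P over the event = 2·(5/29) + 5·(3/29) + 6·(5/29) = 55/29.
E[U | V = 3] = (55/29) / (13/29) = 55/13.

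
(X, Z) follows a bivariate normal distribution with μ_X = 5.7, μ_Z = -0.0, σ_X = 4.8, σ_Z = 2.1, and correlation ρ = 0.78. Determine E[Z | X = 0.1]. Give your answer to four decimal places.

-1.9110

For a bivariate normal, E[Z | X=x] = μ_Z + ρ·(σ_Z/σ_X)·(x − μ_X).
E[Z | X=0.1] = -0.0 + (0.78)·(2.1/4.8)·(0.1 − (5.7)) = -0.0 + (0.34125)·(-5.6) = -1.9110.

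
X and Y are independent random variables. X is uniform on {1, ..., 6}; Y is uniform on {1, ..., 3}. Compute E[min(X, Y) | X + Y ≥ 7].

7/3

P(X + Y ≥ 7) = 1/3.
Summing min(X,Y)·P(x,y) over outcomes with X + Y ≥ 7 gives 7/9.
E[min(X, Y) | X + Y ≥ 7] = (7/9) / (1/3) = 7/3.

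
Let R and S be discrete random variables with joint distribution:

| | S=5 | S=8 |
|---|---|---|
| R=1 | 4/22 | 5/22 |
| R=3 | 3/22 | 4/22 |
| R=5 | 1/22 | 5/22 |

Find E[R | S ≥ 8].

3

P(S ≥ 8) = 7/11.
Σ R·P over the event = 1·(5/22) + 3·(4/22) + 5·(5/22) = 21/11.
E[R | S ≥ 8] = (21/11) / (7/11) = 3.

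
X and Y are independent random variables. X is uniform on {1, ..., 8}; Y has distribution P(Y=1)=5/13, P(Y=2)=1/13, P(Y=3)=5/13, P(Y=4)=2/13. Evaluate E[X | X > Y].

205/37

P(X > Y) = 37/52.
Summing X·P(x,y) over outcomes with X > Y gives 205/52.
E[X | X > Y] = (205/52) / (37/52) = 205/37.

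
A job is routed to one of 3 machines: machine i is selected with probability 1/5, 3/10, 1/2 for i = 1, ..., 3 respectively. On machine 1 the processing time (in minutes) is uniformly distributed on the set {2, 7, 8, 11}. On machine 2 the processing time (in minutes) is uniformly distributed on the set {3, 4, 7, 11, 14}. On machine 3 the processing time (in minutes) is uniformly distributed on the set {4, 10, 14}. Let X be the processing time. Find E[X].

1261/150

E[X | machine 1] = (2+7+8+11)/4 = 7.
E[X | machine 2] = (3+4+7+11+14)/5 = 39/5.
E[X | machine 3] = (4+10+14)/3 = 28/3.
By the law of total expectation,
E[X] = (1/5)·(7) + (3/10)·(39/5) + (1/2)·(28/3) = 1261/150.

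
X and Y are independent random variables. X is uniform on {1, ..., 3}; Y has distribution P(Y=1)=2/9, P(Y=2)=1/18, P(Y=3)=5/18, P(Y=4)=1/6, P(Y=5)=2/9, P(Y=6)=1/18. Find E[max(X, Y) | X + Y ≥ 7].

P(X + Y ≥ 7) = 7/27.
Summing max(X,Y)·P(x,y) over outcomes with X + Y ≥ 7 gives 35/27.
E[max(X, Y) | X + Y ≥ 7] = (35/27) / (7/27) = 5.

5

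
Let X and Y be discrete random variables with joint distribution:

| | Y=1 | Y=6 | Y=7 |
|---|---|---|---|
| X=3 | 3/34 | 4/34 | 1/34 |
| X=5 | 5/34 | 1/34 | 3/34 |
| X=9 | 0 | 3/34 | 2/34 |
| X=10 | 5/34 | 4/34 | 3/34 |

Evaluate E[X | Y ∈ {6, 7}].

50/7

P(Y ∈ {6, 7}) = 21/34.
Σ X·P over the event = 3·(4/34) + 3·(1/34) + 5·(1/34) + 5·(3/34) + 9·(3/34) + 9·(2/34) + 10·(4/34) + 10·(3/34) = 75/17.
E[X | Y ∈ {6, 7}] = (75/17) / (21/34) = 50/7.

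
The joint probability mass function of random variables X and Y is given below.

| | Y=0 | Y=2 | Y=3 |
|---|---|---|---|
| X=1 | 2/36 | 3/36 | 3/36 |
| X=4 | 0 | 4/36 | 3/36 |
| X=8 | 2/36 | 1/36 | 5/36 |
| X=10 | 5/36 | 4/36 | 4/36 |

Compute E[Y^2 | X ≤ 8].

131/23

P(X ≤ 8) = 23/36.
Summing Y^2·P(X=x,Y=y) over the conditioning event gives 131/36.
E[Y^2 | X ≤ 8] = (131/36) / (23/36) = 131/23.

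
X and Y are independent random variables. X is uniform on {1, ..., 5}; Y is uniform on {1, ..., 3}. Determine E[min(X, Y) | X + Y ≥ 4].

P(X + Y ≥ 4) = 4/5.
Summing min(X,Y)·P(x,y) over outcomes with X + Y ≥ 4 gives 23/15.
E[min(X, Y) | X + Y ≥ 4] = (23/15) / (4/5) = 23/12.

23/12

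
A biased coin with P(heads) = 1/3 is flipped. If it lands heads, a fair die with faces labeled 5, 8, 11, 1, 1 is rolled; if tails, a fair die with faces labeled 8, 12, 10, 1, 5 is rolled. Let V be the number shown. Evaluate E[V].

98/15

E[V | heads] = (5+8+11+1+1)/5 = 26/5.
E[V | tails] = (8+12+10+1+5)/5 = 36/5.
E[V] = (1/3)·(26/5) + (2/3)·(36/5) = 98/15.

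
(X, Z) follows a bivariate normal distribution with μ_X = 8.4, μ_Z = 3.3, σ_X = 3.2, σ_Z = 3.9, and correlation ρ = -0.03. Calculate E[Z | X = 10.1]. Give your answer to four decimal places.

E[Z | X=x] = μ_Z + ρ(σ_Z/σ_X)(x − μ_X) for jointly normal variables.
E[Z | X=10.1] = 3.3 + (-0.03)·(3.9/3.2)·(10.1 − (8.4)) = 3.3 + (-0.036562)·(1.7) = 3.2378.

3.2378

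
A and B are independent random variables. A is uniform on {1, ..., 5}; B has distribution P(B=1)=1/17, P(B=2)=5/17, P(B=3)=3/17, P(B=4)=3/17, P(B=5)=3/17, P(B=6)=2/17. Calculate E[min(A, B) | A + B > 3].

98/39

P(A + B > 3) = 78/85.
Summing min(A,B)·P(x,y) over outcomes with A + B > 3 gives 196/85.
E[min(A, B) | A + B > 3] = (196/85) / (78/85) = 98/39.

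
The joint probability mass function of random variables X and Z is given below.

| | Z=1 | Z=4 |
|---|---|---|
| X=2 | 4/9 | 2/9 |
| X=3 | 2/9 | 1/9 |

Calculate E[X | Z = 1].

P(Z = 1) = 2/3.
Σ X·P over the event = 2·(4/9) + 3·(2/9) = 14/9.
E[X | Z = 1] = (14/9) / (2/3) = 7/3.

7/3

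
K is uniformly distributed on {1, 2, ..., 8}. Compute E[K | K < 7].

Given K < 7, K is equally likely to be any of {1, 2, 3, 4, 5, 6}.
E[K | K < 7] = (1 + 2 + 3 + 4 + 5 + 6) / 6 = 7/2.

7/2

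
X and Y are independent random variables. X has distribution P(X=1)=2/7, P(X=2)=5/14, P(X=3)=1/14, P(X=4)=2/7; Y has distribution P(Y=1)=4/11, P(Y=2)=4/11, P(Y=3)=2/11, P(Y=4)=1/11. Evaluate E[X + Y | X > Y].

P(X > Y) = 34/77.
Summing (X+Y)·P(x,y) over outcomes with X > Y gives 164/77.
E[X + Y | X > Y] = (164/77) / (34/77) = 82/17.

82/17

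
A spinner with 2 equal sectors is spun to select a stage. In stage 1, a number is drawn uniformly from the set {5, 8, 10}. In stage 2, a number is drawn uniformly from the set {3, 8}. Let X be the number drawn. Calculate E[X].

E[X | stage 1] = (5+8+10)/3 = 23/3.
E[X | stage 2] = (3+8)/2 = 11/2.
By the law of total expectation,
E[X] = (1/2)·(23/3) + (1/2)·(11/2) = 79/12.

79/12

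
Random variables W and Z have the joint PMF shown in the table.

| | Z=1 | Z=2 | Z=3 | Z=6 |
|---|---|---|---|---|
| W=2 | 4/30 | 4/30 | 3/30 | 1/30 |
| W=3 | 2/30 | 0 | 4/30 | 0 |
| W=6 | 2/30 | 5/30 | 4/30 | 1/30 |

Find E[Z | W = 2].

9/4

P(W = 2) = 2/5.
Σ Z·P over the event = 1·(4/30) + 2·(4/30) + 3·(3/30) + 6·(1/30) = 9/10.
E[Z | W = 2] = (9/10) / (2/5) = 9/4.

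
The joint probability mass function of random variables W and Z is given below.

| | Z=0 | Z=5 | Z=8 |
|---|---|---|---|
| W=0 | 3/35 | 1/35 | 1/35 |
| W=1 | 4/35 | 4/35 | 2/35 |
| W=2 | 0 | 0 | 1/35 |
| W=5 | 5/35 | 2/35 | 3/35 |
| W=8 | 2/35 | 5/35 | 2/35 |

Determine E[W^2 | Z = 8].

209/9

P(Z = 8) = 9/35.
Σ W^2·P over the event = 0·(1/35) + 1·(2/35) + 4·(1/35) + 25·(3/35) + 64·(2/35) = 209/35.
E[W^2 | Z = 8] = (209/35) / (9/35) = 209/9.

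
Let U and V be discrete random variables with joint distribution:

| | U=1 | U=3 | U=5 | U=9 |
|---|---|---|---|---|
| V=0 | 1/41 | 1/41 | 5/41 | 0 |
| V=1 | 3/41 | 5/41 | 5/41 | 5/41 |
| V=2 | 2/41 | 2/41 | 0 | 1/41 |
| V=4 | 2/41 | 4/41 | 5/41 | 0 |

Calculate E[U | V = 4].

39/11

P(V = 4) = 11/41.
Σ U·P over the event = 1·(2/41) + 3·(4/41) + 5·(5/41) = 39/41.
E[U | V = 4] = (39/41) / (11/41) = 39/11.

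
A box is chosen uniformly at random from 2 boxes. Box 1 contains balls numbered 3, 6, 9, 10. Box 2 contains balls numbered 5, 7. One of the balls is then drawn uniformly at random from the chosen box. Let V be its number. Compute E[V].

13/2

E[V | box 1] = (3+6+9+10)/4 = 7.
E[V | box 2] = (5+7)/2 = 6.
By the law of total expectation,
E[V] = (1/2)·(7) + (1/2)·(6) = 13/2.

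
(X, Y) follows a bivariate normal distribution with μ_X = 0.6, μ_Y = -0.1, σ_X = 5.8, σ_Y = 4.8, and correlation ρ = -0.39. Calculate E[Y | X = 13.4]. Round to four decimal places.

For a bivariate normal, E[Y | X=x] = μ_Y + ρ·(σ_Y/σ_X)·(x − μ_X).
E[Y | X=13.4] = -0.1 + (-0.39)·(4.8/5.8)·(13.4 − (0.6)) = -0.1 + (-0.32276)·(12.8) = -4.2313.

-4.2313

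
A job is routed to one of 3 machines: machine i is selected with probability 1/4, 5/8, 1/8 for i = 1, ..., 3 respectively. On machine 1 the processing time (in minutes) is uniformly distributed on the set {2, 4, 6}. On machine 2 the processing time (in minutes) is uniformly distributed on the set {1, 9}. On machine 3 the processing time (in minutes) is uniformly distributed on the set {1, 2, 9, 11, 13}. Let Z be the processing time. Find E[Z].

E[Z | machine 1] = (2+4+6)/3 = 4.
E[Z | machine 2] = (1+9)/2 = 5.
E[Z | machine 3] = (1+2+9+11+13)/5 = 36/5.
E[Z] = (1/4)·(4) + (5/8)·(5) + (1/8)·(36/5) = 201/40.

201/40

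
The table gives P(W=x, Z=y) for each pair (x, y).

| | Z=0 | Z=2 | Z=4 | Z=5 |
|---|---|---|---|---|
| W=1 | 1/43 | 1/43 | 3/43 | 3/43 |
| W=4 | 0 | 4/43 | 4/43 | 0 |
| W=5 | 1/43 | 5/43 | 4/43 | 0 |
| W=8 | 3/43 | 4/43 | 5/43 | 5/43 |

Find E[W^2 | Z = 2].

223/7

P(Z = 2) = 14/43.
Σ W^2·P over the event = 1·(1/43) + 16·(4/43) + 25·(5/43) + 64·(4/43) = 446/43.
E[W^2 | Z = 2] = (446/43) / (14/43) = 223/7.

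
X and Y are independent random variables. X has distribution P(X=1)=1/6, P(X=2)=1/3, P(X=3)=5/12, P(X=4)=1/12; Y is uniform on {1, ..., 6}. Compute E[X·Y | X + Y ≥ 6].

P(X + Y ≥ 6) = 41/72.
Summing XY·P(x,y) over outcomes with X + Y ≥ 6 gives 41/6.
E[X·Y | X + Y ≥ 6] = (41/6) / (41/72) = 12.

12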